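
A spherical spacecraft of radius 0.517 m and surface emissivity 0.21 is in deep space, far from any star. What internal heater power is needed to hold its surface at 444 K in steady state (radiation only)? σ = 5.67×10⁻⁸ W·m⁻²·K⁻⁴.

P = εσ·4πr²·T⁴.
4πr² = 3.359 m²; T⁴ = 3.886×10¹⁰ K⁴.
P = 0.21·5.67×10⁻⁸·3.359·3.886×10¹⁰.

P ≈ 1550 W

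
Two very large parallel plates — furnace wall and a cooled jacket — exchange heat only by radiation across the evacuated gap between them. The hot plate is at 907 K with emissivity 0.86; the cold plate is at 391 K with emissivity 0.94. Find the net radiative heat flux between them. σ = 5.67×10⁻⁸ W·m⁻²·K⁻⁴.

For two infinite grey parallel plates, q = σ(T₁⁴ − T₂⁴)/(1/ε₁ + 1/ε₂ − 1).
T₁⁴ − T₂⁴ = 6.768×10¹¹ − 2.337×10¹⁰ = 6.534×10¹¹ K⁴.
1/ε₁ + 1/ε₂ − 1 = 1.163 + 1.064 − 1 = 1.227.
q = 5.67×10⁻⁸ × 6.534×10¹¹ / 1.227.

q ≈ 30200 W/m²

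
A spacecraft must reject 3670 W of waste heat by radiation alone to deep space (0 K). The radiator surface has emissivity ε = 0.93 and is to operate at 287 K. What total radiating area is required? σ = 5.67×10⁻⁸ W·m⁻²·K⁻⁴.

A ≈ 10.3 m²

P = εσA T⁴ ⇒ A = P/(εσT⁴).
T⁴ = 6.785×10⁹ K⁴.
A = 3670/(0.93 × 5.67×10⁻⁸ × 6.785×10⁹).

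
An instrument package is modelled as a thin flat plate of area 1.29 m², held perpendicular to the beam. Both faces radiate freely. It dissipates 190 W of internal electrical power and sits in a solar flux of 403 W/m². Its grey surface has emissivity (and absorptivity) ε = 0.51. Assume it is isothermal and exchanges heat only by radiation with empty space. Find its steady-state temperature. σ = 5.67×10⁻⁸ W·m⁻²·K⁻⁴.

T ≈ 279 K

At steady state, absorbed solar power + internal power = radiated power.
Absorbed: α·S·A_cross = 0.51·403·1.290 = 265.1 W (cross-section A).
Total input = 265.1 + 190 = 455.1 W.
Radiated: εσ·A_surf·T⁴ with A_surf = 2A = 2.580 m².
T⁴ = 455.1/(0.51·5.67×10⁻⁸·2.580) = 6.101×10⁹ K⁴.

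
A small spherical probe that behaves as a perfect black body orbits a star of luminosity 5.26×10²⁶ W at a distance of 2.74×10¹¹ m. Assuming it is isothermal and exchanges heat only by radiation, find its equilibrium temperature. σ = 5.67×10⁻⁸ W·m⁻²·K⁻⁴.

First find the stellar flux at distance d: S = L/(4πd²) = 5.26×10²⁶/(4π·(2.74×10¹¹)²) = 557.5 W/m².
For an isothermal sphere, absorbed (1−a)S·πr² = emitted σ·4πr²·T⁴, so T⁴ = (1−a)S/(4σ).
T⁴ = 1.00·557.5/(4·5.67×10⁻⁸) = 2.458×10⁹ K⁴.

T ≈ 223 K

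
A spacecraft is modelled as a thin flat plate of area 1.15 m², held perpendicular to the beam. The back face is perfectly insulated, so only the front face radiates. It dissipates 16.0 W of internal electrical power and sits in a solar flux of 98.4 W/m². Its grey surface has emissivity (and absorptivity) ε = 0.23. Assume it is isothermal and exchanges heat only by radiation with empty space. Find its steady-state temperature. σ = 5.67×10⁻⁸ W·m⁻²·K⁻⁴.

T ≈ 230 K

At steady state, absorbed solar power + internal power = radiated power.
Absorbed: α·S·A_cross = 0.23·98.4·1.150 = 26.03 W (cross-section A).
Total input = 26.03 + 16.0 = 42.03 W.
Radiated: εσ·A_surf·T⁴ with A_surf = A = 1.150 m².
T⁴ = 42.03/(0.23·5.67×10⁻⁸·1.150) = 2.802×10⁹ K⁴.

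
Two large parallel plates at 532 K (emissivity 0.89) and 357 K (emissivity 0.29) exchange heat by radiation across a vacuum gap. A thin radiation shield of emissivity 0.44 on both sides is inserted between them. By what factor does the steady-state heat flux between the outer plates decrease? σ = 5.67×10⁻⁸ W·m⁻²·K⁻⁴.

factor ≈ 1.99

Without shield: q₀ = σΔ(T⁴)/(1/ε₁+1/ε₂−1) with denominator 3.572.
With shield the two gaps are in series; the resistances add: (1/ε₁+1/ε_s−1)+(1/ε_s+1/ε₂−1) = 2.396+4.721 = 7.117.
Heat-flux ratio q₀/q = 7.117/3.572.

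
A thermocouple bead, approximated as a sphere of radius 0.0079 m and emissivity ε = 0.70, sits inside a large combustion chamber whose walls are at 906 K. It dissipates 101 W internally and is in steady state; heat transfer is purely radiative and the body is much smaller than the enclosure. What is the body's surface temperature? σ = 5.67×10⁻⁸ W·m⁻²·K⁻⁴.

For a small grey body in a large enclosure, net radiated power = εσA(T⁴ − T_w⁴).
Steady state: P = εσA(T⁴ − T_w⁴) with A = 4πr² = 7.843×10⁻⁴ m².
T⁴ = P/(εσA) + T_w⁴ = 101/(0.70·5.67×10⁻⁸·7.843×10⁻⁴) + (906)⁴
    = 3.245×10¹² + 6.738×10¹¹ = 3.918×10¹² K⁴.

T ≈ 1410 K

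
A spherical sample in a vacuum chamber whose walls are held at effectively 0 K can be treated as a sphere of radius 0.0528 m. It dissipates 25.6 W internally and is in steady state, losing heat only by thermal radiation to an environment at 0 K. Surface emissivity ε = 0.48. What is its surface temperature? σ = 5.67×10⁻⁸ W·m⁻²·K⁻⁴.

Steady state: internal power = radiated power, P = εσA T⁴.
Radiating area A = 4πr² = 0.03503 m².
T⁴ = P/(εσA) = 25.6/(0.48·5.67×10⁻⁸·0.03503) = 2.685×10¹⁰ K⁴.
T = (2.685×10¹⁰)^(1/4).

T ≈ 405 K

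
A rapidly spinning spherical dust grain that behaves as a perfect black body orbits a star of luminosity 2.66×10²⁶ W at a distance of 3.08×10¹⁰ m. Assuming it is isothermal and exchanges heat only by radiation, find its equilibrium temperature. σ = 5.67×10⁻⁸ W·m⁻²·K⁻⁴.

T ≈ 560 K

First find the stellar flux at distance d: S = L/(4πd²) = 2.66×10²⁶/(4π·(3.08×10¹⁰)²) = 22310 W/m².
For an isothermal sphere, absorbed (1−a)S·πr² = emitted σ·4πr²·T⁴, so T⁴ = (1−a)S/(4σ).
T⁴ = 1.00·22310/(4·5.67×10⁻⁸) = 9.838×10¹⁰ K⁴.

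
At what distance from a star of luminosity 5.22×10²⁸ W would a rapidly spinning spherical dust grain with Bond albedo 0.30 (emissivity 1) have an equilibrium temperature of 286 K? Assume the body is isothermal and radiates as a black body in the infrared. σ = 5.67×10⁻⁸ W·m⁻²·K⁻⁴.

For an isothermal black-emitting sphere, (1−a)S·πr² = σ·4πr²·T⁴ ⇒ S = 4σT⁴/(1−a).
S = 4·5.67×10⁻⁸·(286)⁴/0.700 = 2168 W/m².
Flux falls as S = L/(4πd²), so d = √(L/(4πS)) = √(5.22×10²⁸/(4π·2168)).

d ≈ 1.38×10¹² m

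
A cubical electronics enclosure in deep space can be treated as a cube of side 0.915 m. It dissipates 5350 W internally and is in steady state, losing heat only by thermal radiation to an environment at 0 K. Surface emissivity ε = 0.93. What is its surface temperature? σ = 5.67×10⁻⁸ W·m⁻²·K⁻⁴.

Steady state: internal power = radiated power, P = εσA T⁴.
Radiating area A = 6L² = 5.023 m².
T⁴ = P/(εσA) = 5350/(0.93·5.67×10⁻⁸·5.023) = 2.020×10¹⁰ K⁴.
T = (2.020×10¹⁰)^(1/4).

T ≈ 377 K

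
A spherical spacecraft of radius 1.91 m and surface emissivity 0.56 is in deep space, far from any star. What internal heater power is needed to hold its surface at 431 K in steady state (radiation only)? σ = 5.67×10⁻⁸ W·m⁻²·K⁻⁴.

P ≈ 50200 W

P = εσ·4πr²·T⁴.
4πr² = 45.84 m²; T⁴ = 3.451×10¹⁰ K⁴.
P = 0.56·5.67×10⁻⁸·45.84·3.451×10¹⁰.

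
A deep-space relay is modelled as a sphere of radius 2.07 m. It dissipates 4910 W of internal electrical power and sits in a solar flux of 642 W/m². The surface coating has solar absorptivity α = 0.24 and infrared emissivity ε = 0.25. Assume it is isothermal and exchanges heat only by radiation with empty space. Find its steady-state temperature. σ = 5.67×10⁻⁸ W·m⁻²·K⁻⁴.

T ≈ 309 K

At steady state, absorbed solar power + internal power = radiated power.
Absorbed: α·S·A_cross = 0.24·642·13.46 = 2074 W (cross-section πr²).
Total input = 2074 + 4910 = 6984 W.
Radiated: εσ·A_surf·T⁴ with A_surf = 4πr² = 53.85 m².
T⁴ = 6984/(0.25·5.67×10⁻⁸·53.85) = 9.150×10⁹ K⁴.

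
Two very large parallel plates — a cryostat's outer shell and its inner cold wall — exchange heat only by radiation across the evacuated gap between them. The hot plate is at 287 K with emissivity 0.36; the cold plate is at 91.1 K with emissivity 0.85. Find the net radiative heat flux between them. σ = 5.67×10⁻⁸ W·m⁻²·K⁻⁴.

For two infinite grey parallel plates, q = σ(T₁⁴ − T₂⁴)/(1/ε₁ + 1/ε₂ − 1).
T₁⁴ − T₂⁴ = 6.785×10⁹ − 6.888×10⁷ = 6.716×10⁹ K⁴.
1/ε₁ + 1/ε₂ − 1 = 2.778 + 1.176 − 1 = 2.954.
q = 5.67×10⁻⁸ × 6.716×10⁹ / 2.954.

q ≈ 129 W/m²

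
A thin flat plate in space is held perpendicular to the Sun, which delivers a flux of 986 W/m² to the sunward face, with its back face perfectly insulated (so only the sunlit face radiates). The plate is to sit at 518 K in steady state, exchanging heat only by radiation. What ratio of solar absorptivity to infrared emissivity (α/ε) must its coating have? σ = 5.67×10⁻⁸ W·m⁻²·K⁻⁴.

α/ε ≈ 4.14

Balance: αS·A = εσ·1A·T⁴ ⇒ α/ε = σT⁴/S.
α/ε = 5.67×10⁻⁸·(518)⁴/986 = 5.67×10⁻⁸·7.200×10¹⁰/986.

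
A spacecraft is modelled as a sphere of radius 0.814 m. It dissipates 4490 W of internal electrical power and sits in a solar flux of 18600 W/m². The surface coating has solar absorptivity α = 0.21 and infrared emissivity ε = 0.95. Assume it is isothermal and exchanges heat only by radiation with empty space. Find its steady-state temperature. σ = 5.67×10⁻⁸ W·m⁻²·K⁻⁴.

T ≈ 410 K

At steady state, absorbed solar power + internal power = radiated power.
Absorbed: α·S·A_cross = 0.21·18600·2.082 = 8131 W (cross-section πr²).
Total input = 8131 + 4490 = 12620 W.
Radiated: εσ·A_surf·T⁴ with A_surf = 4πr² = 8.326 m².
T⁴ = 12620/(0.95·5.67×10⁻⁸·8.326) = 2.814×10¹⁰ K⁴.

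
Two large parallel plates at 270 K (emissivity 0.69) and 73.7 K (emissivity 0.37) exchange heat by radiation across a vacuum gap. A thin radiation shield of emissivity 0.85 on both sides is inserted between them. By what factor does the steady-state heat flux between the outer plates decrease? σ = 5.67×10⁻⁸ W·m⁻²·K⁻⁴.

Without shield: q₀ = σΔ(T⁴)/(1/ε₁+1/ε₂−1) with denominator 3.152.
With shield the two gaps are in series; the resistances add: (1/ε₁+1/ε_s−1)+(1/ε_s+1/ε₂−1) = 1.626+2.879 = 4.505.
Heat-flux ratio q₀/q = 4.505/3.152.

factor ≈ 1.43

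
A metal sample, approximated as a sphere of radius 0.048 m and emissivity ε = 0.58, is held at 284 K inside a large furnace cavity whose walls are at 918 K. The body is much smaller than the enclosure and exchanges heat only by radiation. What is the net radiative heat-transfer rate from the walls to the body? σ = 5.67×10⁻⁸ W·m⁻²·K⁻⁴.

P_net ≈ 670 W

For a small grey body in a large enclosure: P_net = εσA(T_body⁴ − T_wall⁴).
A = 4πr² = 0.02895 m²; T_body⁴ − T_wall⁴ = 6.505×10⁹ − 7.102×10¹¹ = -7.037×10¹¹ K⁴.
|P_net| = 0.58·5.67×10⁻⁸·0.02895·7.037×10¹¹.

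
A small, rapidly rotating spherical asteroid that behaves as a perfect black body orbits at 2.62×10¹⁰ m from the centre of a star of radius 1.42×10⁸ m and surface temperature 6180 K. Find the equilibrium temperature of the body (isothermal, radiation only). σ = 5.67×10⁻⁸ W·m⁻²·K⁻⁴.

The star's surface emits σT_*⁴; at distance d the flux is S = σT_*⁴(R_*/d)².
S = 5.67×10⁻⁸·(6180)⁴·(1.42×10⁸/2.62×10¹⁰)² = 2429 W/m².
For an isothermal sphere T⁴ = (1−a)S/(4σ) = 1.071×10¹⁰ K⁴.

T ≈ 322 K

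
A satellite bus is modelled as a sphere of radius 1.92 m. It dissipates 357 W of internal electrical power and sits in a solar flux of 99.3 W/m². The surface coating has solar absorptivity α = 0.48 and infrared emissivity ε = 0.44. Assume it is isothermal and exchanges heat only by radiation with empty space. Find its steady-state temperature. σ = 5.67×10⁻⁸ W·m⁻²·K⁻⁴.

At steady state, absorbed solar power + internal power = radiated power.
Absorbed: α·S·A_cross = 0.48·99.3·11.58 = 552.0 W (cross-section πr²).
Total input = 552.0 + 357 = 909.0 W.
Radiated: εσ·A_surf·T⁴ with A_surf = 4πr² = 46.32 m².
T⁴ = 909.0/(0.44·5.67×10⁻⁸·46.32) = 7.865×10⁸ K⁴.

T ≈ 167 K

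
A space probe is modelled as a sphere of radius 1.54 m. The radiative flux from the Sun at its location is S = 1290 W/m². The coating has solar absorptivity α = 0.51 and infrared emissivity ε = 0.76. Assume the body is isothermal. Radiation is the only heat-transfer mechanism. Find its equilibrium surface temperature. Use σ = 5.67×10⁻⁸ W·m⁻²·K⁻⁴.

At equilibrium, absorbed power = emitted power.
Absorbing cross-section = πr² = 7.451 m²; emitting surface = 4πr² = 29.80 m² (ratio 4).
αS·A_cross = εσ·A_surf·T⁴  ⇒  T⁴ = αS/(ε·4σ).
T⁴ = 0.510·1290/(0.76·4·5.67×10⁻⁸) = 3.817×10⁹ K⁴.
T = (3.817×10⁹)^(1/4).

T ≈ 249 K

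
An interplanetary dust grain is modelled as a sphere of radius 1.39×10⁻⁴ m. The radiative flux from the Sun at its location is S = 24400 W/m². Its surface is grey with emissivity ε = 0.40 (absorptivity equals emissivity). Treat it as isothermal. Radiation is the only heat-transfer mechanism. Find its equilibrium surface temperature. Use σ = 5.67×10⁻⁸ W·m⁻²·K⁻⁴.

T ≈ 573 K

At equilibrium, absorbed power = emitted power.
Absorbing cross-section = πr² = 6.070×10⁻⁸ m²; emitting surface = 4πr² = 2.428×10⁻⁷ m² (ratio 4).
εS·A_cross = εσ·A_surf·T⁴  ⇒  T⁴ = S/(4σ)   (ε cancels).
T⁴ = 24400/(4·5.67×10⁻⁸) = 1.076×10¹¹ K⁴.
T = (1.076×10¹¹)^(1/4).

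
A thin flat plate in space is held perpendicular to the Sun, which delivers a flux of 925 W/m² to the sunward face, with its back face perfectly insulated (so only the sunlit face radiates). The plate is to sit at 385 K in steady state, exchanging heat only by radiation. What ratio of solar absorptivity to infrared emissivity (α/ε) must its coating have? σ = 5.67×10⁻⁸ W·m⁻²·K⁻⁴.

Balance: αS·A = εσ·1A·T⁴ ⇒ α/ε = σT⁴/S.
α/ε = 5.67×10⁻⁸·(385)⁴/925 = 5.67×10⁻⁸·2.197×10¹⁰/925.

α/ε ≈ 1.35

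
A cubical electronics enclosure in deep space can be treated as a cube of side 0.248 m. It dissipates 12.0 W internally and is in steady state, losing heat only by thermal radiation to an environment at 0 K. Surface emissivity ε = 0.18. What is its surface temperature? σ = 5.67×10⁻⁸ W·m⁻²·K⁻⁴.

Steady state: internal power = radiated power, P = εσA T⁴.
Radiating area A = 6L² = 0.3690 m².
T⁴ = P/(εσA) = 12.0/(0.18·5.67×10⁻⁸·0.3690) = 3.186×10⁹ K⁴.
T = (3.186×10⁹)^(1/4).

T ≈ 238 K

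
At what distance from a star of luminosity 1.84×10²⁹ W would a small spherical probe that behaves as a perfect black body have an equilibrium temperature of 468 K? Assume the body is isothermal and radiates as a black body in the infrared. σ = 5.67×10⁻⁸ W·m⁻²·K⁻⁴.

For an isothermal black-emitting sphere, (1−a)S·πr² = σ·4πr²·T⁴ ⇒ S = 4σT⁴/(1−a).
S = 4·5.67×10⁻⁸·(468)⁴/1.00 = 10880 W/m².
Flux falls as S = L/(4πd²), so d = √(L/(4πS)) = √(1.84×10²⁹/(4π·10880)).

d ≈ 1.16×10¹² m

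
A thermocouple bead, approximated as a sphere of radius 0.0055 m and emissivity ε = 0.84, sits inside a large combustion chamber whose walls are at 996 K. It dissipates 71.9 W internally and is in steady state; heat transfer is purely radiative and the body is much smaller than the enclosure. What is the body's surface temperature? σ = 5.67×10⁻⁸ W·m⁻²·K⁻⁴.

For a small grey body in a large enclosure, net radiated power = εσA(T⁴ − T_w⁴).
Steady state: P = εσA(T⁴ − T_w⁴) with A = 4πr² = 3.801×10⁻⁴ m².
T⁴ = P/(εσA) + T_w⁴ = 71.9/(0.84·5.67×10⁻⁸·3.801×10⁻⁴) + (996)⁴
    = 3.971×10¹² + 9.841×10¹¹ = 4.955×10¹² K⁴.

T ≈ 1490 K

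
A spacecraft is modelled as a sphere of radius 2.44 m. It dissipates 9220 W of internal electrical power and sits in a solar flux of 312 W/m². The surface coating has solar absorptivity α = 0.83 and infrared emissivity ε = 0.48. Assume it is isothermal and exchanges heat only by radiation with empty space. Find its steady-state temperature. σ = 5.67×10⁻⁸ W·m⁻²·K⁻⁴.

T ≈ 288 K

At steady state, absorbed solar power + internal power = radiated power.
Absorbed: α·S·A_cross = 0.83·312·18.70 = 4844 W (cross-section πr²).
Total input = 4844 + 9220 = 14060 W.
Radiated: εσ·A_surf·T⁴ with A_surf = 4πr² = 74.82 m².
T⁴ = 14060/(0.48·5.67×10⁻⁸·74.82) = 6.907×10⁹ K⁴.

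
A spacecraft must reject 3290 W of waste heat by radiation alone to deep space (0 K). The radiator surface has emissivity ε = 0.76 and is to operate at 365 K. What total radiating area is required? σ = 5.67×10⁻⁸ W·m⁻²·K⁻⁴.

A ≈ 4.30 m²

P = εσA T⁴ ⇒ A = P/(εσT⁴).
T⁴ = 1.775×10¹⁰ K⁴.
A = 3290/(0.76 × 5.67×10⁻⁸ × 1.775×10¹⁰).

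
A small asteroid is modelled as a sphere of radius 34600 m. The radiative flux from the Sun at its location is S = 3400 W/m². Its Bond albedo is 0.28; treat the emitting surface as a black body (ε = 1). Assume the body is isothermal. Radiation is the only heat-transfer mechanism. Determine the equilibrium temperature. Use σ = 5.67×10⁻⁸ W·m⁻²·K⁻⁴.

At equilibrium, absorbed power = emitted power.
Absorbing cross-section = πr² = 3.761×10⁹ m²; emitting surface = 4πr² = 1.504×10¹⁰ m² (ratio 4).
(1−a)S·A_cross = εσ·A_surf·T⁴  ⇒  T⁴ = (1−a)S/(4σ).
T⁴ = 0.720·3400/(4·5.67×10⁻⁸) = 1.079×10¹⁰ K⁴.
T = (1.079×10¹⁰)^(1/4).

T ≈ 322 K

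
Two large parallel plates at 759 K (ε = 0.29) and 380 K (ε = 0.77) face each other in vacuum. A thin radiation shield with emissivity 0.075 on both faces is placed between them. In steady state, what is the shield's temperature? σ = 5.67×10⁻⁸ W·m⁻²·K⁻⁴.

T_s ≈ 637 K

In steady state the net flux on the hot side equals that on the cold side.
σ(T₁⁴−T_s⁴)/D₁ = σ(T_s⁴−T₂⁴)/D₂, with D₁ = 1/ε₁+1/ε_s−1 = 15.78, D₂ = 1/ε_s+1/ε₂−1 = 13.63.
Solve for T_s⁴: T_s⁴ = (D₂·T₁⁴ + D₁·T₂⁴)/(D₁+D₂) = 1.650×10¹¹ K⁴.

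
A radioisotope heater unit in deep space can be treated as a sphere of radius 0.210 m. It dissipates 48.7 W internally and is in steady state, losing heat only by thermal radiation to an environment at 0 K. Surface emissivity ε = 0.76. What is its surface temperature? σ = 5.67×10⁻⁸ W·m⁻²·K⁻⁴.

Steady state: internal power = radiated power, P = εσA T⁴.
Radiating area A = 4πr² = 0.5542 m².
T⁴ = P/(εσA) = 48.7/(0.76·5.67×10⁻⁸·0.5542) = 2.039×10⁹ K⁴.
T = (2.039×10⁹)^(1/4).

T ≈ 213 K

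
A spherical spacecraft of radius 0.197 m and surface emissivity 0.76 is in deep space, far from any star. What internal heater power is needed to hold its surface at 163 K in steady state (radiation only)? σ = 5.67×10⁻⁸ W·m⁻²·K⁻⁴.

P = εσ·4πr²·T⁴.
4πr² = 0.4877 m²; T⁴ = 7.059×10⁸ K⁴.
P = 0.76·5.67×10⁻⁸·0.4877·7.059×10⁸.

P ≈ 14.8 W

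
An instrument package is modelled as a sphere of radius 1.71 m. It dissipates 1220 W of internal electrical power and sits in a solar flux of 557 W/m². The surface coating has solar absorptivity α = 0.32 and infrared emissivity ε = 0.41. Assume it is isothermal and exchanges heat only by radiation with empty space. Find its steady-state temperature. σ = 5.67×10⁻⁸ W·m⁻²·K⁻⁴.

At steady state, absorbed solar power + internal power = radiated power.
Absorbed: α·S·A_cross = 0.32·557·9.186 = 1637 W (cross-section πr²).
Total input = 1637 + 1220 = 2857 W.
Radiated: εσ·A_surf·T⁴ with A_surf = 4πr² = 36.75 m².
T⁴ = 2857/(0.41·5.67×10⁻⁸·36.75) = 3.345×10⁹ K⁴.

T ≈ 240 K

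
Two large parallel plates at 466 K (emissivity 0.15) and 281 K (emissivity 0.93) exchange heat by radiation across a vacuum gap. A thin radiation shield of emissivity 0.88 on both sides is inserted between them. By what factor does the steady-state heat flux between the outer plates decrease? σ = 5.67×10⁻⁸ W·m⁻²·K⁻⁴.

factor ≈ 1.19

Without shield: q₀ = σΔ(T⁴)/(1/ε₁+1/ε₂−1) with denominator 6.742.
With shield the two gaps are in series; the resistances add: (1/ε₁+1/ε_s−1)+(1/ε_s+1/ε₂−1) = 6.803+1.212 = 8.015.
Heat-flux ratio q₀/q = 8.015/6.742.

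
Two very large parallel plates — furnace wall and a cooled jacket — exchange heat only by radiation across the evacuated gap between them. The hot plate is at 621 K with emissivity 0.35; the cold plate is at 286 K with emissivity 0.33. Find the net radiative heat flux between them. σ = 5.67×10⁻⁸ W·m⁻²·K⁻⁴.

For two infinite grey parallel plates, q = σ(T₁⁴ − T₂⁴)/(1/ε₁ + 1/ε₂ − 1).
T₁⁴ − T₂⁴ = 1.487×10¹¹ − 6.691×10⁹ = 1.420×10¹¹ K⁴.
1/ε₁ + 1/ε₂ − 1 = 2.857 + 3.030 − 1 = 4.887.
q = 5.67×10⁻⁸ × 1.420×10¹¹ / 4.887.

q ≈ 1650 W/m²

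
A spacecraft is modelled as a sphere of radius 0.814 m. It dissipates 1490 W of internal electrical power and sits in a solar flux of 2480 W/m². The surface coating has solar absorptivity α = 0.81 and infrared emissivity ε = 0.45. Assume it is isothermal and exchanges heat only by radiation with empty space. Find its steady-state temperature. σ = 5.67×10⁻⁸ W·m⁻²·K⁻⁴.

T ≈ 404 K

At steady state, absorbed solar power + internal power = radiated power.
Absorbed: α·S·A_cross = 0.81·2480·2.082 = 4182 W (cross-section πr²).
Total input = 4182 + 1490 = 5672 W.
Radiated: εσ·A_surf·T⁴ with A_surf = 4πr² = 8.326 m².
T⁴ = 5672/(0.45·5.67×10⁻⁸·8.326) = 2.670×10¹⁰ K⁴.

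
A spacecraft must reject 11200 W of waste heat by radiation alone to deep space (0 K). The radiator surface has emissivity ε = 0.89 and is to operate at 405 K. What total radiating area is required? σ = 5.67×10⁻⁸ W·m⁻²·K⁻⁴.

A ≈ 8.25 m²

P = εσA T⁴ ⇒ A = P/(εσT⁴).
T⁴ = 2.690×10¹⁰ K⁴.
A = 11200/(0.89 × 5.67×10⁻⁸ × 2.690×10¹⁰).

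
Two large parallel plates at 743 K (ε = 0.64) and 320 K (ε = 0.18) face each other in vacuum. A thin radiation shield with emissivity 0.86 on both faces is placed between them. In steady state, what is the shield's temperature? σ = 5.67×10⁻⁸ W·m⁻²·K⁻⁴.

In steady state the net flux on the hot side equals that on the cold side.
σ(T₁⁴−T_s⁴)/D₁ = σ(T_s⁴−T₂⁴)/D₂, with D₁ = 1/ε₁+1/ε_s−1 = 1.725, D₂ = 1/ε_s+1/ε₂−1 = 5.718.
Solve for T_s⁴: T_s⁴ = (D₂·T₁⁴ + D₁·T₂⁴)/(D₁+D₂) = 2.366×10¹¹ K⁴.

T_s ≈ 697 K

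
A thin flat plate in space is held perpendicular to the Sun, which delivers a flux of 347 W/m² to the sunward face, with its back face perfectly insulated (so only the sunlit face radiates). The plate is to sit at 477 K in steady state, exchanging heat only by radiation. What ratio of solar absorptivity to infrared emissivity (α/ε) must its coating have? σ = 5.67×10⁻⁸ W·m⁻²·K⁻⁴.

Balance: αS·A = εσ·1A·T⁴ ⇒ α/ε = σT⁴/S.
α/ε = 5.67×10⁻⁸·(477)⁴/347 = 5.67×10⁻⁸·5.177×10¹⁰/347.

α/ε ≈ 8.46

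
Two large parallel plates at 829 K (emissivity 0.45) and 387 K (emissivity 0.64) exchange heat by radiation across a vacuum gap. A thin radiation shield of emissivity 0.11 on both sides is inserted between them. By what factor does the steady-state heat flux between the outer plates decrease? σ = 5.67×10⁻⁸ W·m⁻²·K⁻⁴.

factor ≈ 7.17

Without shield: q₀ = σΔ(T⁴)/(1/ε₁+1/ε₂−1) with denominator 2.785.
With shield the two gaps are in series; the resistances add: (1/ε₁+1/ε_s−1)+(1/ε_s+1/ε₂−1) = 10.31+9.653 = 19.97.
Heat-flux ratio q₀/q = 19.97/2.785.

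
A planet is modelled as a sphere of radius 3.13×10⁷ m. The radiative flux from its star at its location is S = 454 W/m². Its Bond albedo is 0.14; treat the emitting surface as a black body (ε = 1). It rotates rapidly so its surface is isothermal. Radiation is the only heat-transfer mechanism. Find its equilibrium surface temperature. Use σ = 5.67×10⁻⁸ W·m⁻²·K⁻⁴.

T ≈ 204 K

At equilibrium, absorbed power = emitted power.
Absorbing cross-section = πr² = 3.078×10¹⁵ m²; emitting surface = 4πr² = 1.231×10¹⁶ m² (ratio 4).
(1−a)S·A_cross = εσ·A_surf·T⁴  ⇒  T⁴ = (1−a)S/(4σ).
T⁴ = 0.860·454/(4·5.67×10⁻⁸) = 1.722×10⁹ K⁴.
T = (1.722×10⁹)^(1/4).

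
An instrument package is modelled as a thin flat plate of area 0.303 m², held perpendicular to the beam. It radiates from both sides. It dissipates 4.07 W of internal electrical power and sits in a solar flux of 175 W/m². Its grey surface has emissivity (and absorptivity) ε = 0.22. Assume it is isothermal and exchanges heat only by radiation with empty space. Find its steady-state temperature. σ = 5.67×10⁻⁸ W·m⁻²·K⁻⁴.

At steady state, absorbed solar power + internal power = radiated power.
Absorbed: α·S·A_cross = 0.22·175·0.3030 = 11.67 W (cross-section A).
Total input = 11.67 + 4.07 = 15.74 W.
Radiated: εσ·A_surf·T⁴ with A_surf = 2A = 0.6060 m².
T⁴ = 15.74/(0.22·5.67×10⁻⁸·0.6060) = 2.082×10⁹ K⁴.

T ≈ 214 K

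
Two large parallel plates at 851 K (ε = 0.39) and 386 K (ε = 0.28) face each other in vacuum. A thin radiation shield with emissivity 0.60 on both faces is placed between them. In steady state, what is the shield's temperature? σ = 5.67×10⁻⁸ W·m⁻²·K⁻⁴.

In steady state the net flux on the hot side equals that on the cold side.
σ(T₁⁴−T_s⁴)/D₁ = σ(T_s⁴−T₂⁴)/D₂, with D₁ = 1/ε₁+1/ε_s−1 = 3.231, D₂ = 1/ε_s+1/ε₂−1 = 4.238.
Solve for T_s⁴: T_s⁴ = (D₂·T₁⁴ + D₁·T₂⁴)/(D₁+D₂) = 3.072×10¹¹ K⁴.

T_s ≈ 744 K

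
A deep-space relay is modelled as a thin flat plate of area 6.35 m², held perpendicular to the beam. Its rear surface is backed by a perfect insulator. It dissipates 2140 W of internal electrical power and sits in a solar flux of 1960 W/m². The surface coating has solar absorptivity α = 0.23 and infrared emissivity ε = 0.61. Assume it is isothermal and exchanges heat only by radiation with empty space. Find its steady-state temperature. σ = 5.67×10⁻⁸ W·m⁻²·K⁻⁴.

At steady state, absorbed solar power + internal power = radiated power.
Absorbed: α·S·A_cross = 0.23·1960·6.350 = 2863 W (cross-section A).
Total input = 2863 + 2140 = 5003 W.
Radiated: εσ·A_surf·T⁴ with A_surf = A = 6.350 m².
T⁴ = 5003/(0.61·5.67×10⁻⁸·6.350) = 2.278×10¹⁰ K⁴.

T ≈ 388 K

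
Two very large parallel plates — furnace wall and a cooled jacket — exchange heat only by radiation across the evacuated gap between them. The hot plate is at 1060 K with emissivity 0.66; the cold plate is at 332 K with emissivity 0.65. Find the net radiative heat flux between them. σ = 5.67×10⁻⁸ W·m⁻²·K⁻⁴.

q ≈ 34500 W/m²

For two infinite grey parallel plates, q = σ(T₁⁴ − T₂⁴)/(1/ε₁ + 1/ε₂ − 1).
T₁⁴ − T₂⁴ = 1.262×10¹² − 1.215×10¹⁰ = 1.250×10¹² K⁴.
1/ε₁ + 1/ε₂ − 1 = 1.515 + 1.538 − 1 = 2.054.
q = 5.67×10⁻⁸ × 1.250×10¹² / 2.054.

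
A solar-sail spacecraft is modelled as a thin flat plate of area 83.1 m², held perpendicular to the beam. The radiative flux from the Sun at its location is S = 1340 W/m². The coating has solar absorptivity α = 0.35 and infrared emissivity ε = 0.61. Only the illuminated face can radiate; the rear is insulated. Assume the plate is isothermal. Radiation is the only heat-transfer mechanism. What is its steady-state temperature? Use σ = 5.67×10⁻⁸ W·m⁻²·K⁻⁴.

T ≈ 341 K

At equilibrium, absorbed power = emitted power.
Absorbing cross-section = A = 83.10 m²; emitting surface = A = 83.10 m² (ratio 1).
αS·A_cross = εσ·A_surf·T⁴  ⇒  T⁴ = αS/(ε·1σ).
T⁴ = 0.350·1340/(0.61·1·5.67×10⁻⁸) = 1.356×10¹⁰ K⁴.
T = (1.356×10¹⁰)^(1/4).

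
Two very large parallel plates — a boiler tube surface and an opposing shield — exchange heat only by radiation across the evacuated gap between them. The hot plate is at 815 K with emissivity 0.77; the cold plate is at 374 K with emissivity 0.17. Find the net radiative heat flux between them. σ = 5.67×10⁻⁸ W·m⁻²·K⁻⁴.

For two infinite grey parallel plates, q = σ(T₁⁴ − T₂⁴)/(1/ε₁ + 1/ε₂ − 1).
T₁⁴ − T₂⁴ = 4.412×10¹¹ − 1.957×10¹⁰ = 4.216×10¹¹ K⁴.
1/ε₁ + 1/ε₂ − 1 = 1.299 + 5.882 − 1 = 6.181.
q = 5.67×10⁻⁸ × 4.216×10¹¹ / 6.181.

q ≈ 3870 W/m²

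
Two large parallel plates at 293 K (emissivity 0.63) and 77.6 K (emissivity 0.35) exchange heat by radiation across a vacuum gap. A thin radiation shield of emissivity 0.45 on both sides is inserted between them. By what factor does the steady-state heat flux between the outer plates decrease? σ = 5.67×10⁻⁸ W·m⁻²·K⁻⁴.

factor ≈ 2.00

Without shield: q₀ = σΔ(T⁴)/(1/ε₁+1/ε₂−1) with denominator 3.444.
With shield the two gaps are in series; the resistances add: (1/ε₁+1/ε_s−1)+(1/ε_s+1/ε₂−1) = 2.810+4.079 = 6.889.
Heat-flux ratio q₀/q = 6.889/3.444.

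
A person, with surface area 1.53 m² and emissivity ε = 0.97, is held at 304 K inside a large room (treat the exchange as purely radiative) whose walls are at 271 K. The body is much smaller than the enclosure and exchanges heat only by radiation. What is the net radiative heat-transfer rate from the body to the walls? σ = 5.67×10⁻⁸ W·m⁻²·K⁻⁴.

P_net ≈ 265 W

For a small grey body in a large enclosure: P_net = εσA(T_body⁴ − T_wall⁴).
A = 1.53 m²; T_body⁴ − T_wall⁴ = 8.541×10⁹ − 5.394×10⁹ = 3.147×10⁹ K⁴.
|P_net| = 0.97·5.67×10⁻⁸·1.530·3.147×10⁹.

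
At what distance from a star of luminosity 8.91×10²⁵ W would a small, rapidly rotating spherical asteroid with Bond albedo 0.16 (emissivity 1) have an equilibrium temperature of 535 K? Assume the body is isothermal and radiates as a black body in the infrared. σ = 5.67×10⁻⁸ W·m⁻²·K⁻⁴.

For an isothermal black-emitting sphere, (1−a)S·πr² = σ·4πr²·T⁴ ⇒ S = 4σT⁴/(1−a).
S = 4·5.67×10⁻⁸·(535)⁴/0.840 = 22120 W/m².
Flux falls as S = L/(4πd²), so d = √(L/(4πS)) = √(8.91×10²⁵/(4π·22120)).

d ≈ 1.79×10¹⁰ m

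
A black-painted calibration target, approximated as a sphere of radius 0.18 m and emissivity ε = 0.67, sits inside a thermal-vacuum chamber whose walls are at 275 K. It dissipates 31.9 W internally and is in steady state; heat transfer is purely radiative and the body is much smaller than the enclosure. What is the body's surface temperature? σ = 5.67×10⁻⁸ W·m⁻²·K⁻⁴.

T ≈ 297 K

For a small grey body in a large enclosure, net radiated power = εσA(T⁴ − T_w⁴).
Steady state: P = εσA(T⁴ − T_w⁴) with A = 4πr² = 0.4072 m².
T⁴ = P/(εσA) + T_w⁴ = 31.9/(0.67·5.67×10⁻⁸·0.4072) + (275)⁴
    = 2.062×10⁹ + 5.719×10⁹ = 7.782×10⁹ K⁴.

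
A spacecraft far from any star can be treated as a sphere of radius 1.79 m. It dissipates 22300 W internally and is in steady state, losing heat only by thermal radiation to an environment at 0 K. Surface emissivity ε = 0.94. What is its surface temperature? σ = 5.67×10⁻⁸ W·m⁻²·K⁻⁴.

T ≈ 319 K

Steady state: internal power = radiated power, P = εσA T⁴.
Radiating area A = 4πr² = 40.26 m².
T⁴ = P/(εσA) = 22300/(0.94·5.67×10⁻⁸·40.26) = 1.039×10¹⁰ K⁴.
T = (1.039×10¹⁰)^(1/4).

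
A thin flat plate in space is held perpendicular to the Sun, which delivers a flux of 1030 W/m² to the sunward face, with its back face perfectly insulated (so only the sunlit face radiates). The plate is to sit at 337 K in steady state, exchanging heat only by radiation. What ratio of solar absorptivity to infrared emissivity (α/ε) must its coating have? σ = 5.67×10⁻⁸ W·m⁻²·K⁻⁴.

α/ε ≈ 0.710

Balance: αS·A = εσ·1A·T⁴ ⇒ α/ε = σT⁴/S.
α/ε = 5.67×10⁻⁸·(337)⁴/1030 = 5.67×10⁻⁸·1.290×10¹⁰/1030.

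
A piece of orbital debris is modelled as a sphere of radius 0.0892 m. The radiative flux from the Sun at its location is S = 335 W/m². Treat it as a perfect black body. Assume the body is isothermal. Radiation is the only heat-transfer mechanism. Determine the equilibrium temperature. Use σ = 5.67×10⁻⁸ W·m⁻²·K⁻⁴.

T ≈ 196 K

At equilibrium, absorbed power = emitted power.
Absorbing cross-section = πr² = 0.02500 m²; emitting surface = 4πr² = 0.09999 m² (ratio 4).
S·A_cross = εσ·A_surf·T⁴  ⇒  T⁴ = S/(4σ).
T⁴ = 1.00·335/(4·5.67×10⁻⁸) = 1.477×10⁹ K⁴.
T = (1.477×10⁹)^(1/4).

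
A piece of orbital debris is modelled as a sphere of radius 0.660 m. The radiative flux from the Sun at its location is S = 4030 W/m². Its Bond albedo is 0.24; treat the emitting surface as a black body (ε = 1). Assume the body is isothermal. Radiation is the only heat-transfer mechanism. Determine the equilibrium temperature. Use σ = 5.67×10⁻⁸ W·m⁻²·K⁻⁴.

T ≈ 341 K

At equilibrium, absorbed power = emitted power.
Absorbing cross-section = πr² = 1.368 m²; emitting surface = 4πr² = 5.474 m² (ratio 4).
(1−a)S·A_cross = εσ·A_surf·T⁴  ⇒  T⁴ = (1−a)S/(4σ).
T⁴ = 0.760·4030/(4·5.67×10⁻⁸) = 1.350×10¹⁰ K⁴.
T = (1.350×10¹⁰)^(1/4).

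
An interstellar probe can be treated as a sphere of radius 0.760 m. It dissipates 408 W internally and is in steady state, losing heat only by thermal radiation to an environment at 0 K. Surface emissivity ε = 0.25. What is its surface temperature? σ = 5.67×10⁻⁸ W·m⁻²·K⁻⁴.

T ≈ 251 K

Steady state: internal power = radiated power, P = εσA T⁴.
Radiating area A = 4πr² = 7.258 m².
T⁴ = P/(εσA) = 408/(0.25·5.67×10⁻⁸·7.258) = 3.966×10⁹ K⁴.
T = (3.966×10⁹)^(1/4).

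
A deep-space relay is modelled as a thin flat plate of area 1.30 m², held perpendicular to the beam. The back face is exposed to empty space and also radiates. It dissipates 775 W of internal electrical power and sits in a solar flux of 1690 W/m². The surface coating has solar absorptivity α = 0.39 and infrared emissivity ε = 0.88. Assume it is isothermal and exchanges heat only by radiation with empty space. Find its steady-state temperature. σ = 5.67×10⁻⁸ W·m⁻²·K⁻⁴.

At steady state, absorbed solar power + internal power = radiated power.
Absorbed: α·S·A_cross = 0.39·1690·1.300 = 856.8 W (cross-section A).
Total input = 856.8 + 775 = 1632 W.
Radiated: εσ·A_surf·T⁴ with A_surf = 2A = 2.600 m².
T⁴ = 1632/(0.88·5.67×10⁻⁸·2.600) = 1.258×10¹⁰ K⁴.

T ≈ 335 K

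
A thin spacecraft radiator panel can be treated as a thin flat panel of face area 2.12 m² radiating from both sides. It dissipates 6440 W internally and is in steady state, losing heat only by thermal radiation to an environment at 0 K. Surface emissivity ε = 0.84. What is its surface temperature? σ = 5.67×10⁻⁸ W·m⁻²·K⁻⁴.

Steady state: internal power = radiated power, P = εσA T⁴.
Radiating area A = 2·2.12 = 4.240 m².
T⁴ = P/(εσA) = 6440/(0.84·5.67×10⁻⁸·4.240) = 3.189×10¹⁰ K⁴.
T = (3.189×10¹⁰)^(1/4).

T ≈ 423 K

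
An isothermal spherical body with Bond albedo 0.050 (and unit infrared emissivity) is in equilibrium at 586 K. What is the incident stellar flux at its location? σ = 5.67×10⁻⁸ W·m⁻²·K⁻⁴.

S ≈ 28200 W/m²

(1−a)S·πr² = σ·4πr²·T⁴ ⇒ S = 4σT⁴/(1−a).
S = 4·5.67×10⁻⁸·1.179×10¹¹/0.950.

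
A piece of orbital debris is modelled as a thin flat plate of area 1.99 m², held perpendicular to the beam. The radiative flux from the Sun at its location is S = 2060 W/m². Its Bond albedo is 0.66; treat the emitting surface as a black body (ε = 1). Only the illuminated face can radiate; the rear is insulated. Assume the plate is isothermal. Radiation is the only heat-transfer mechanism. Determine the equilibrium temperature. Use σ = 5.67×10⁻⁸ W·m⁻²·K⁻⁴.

At equilibrium, absorbed power = emitted power.
Absorbing cross-section = A = 1.990 m²; emitting surface = A = 1.990 m² (ratio 1).
(1−a)S·A_cross = εσ·A_surf·T⁴  ⇒  T⁴ = (1−a)S/(1σ).
T⁴ = 0.340·2060/(1·5.67×10⁻⁸) = 1.235×10¹⁰ K⁴.
T = (1.235×10¹⁰)^(1/4).

T ≈ 333 K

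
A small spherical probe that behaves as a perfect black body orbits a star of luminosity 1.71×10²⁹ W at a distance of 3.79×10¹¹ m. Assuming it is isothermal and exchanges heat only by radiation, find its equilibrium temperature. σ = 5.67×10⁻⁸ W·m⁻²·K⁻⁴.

T ≈ 804 K

First find the stellar flux at distance d: S = L/(4πd²) = 1.71×10²⁹/(4π·(3.79×10¹¹)²) = 94730 W/m².
For an isothermal sphere, absorbed (1−a)S·πr² = emitted σ·4πr²·T⁴, so T⁴ = (1−a)S/(4σ).
T⁴ = 1.00·94730/(4·5.67×10⁻⁸) = 4.177×10¹¹ K⁴.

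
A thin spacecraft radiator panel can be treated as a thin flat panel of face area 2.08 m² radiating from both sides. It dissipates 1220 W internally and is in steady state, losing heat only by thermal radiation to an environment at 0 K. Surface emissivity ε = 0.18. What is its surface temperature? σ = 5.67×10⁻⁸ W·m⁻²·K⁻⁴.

T ≈ 412 K

Steady state: internal power = radiated power, P = εσA T⁴.
Radiating area A = 2·2.08 = 4.160 m².
T⁴ = P/(εσA) = 1220/(0.18·5.67×10⁻⁸·4.160) = 2.873×10¹⁰ K⁴.
T = (2.873×10¹⁰)^(1/4).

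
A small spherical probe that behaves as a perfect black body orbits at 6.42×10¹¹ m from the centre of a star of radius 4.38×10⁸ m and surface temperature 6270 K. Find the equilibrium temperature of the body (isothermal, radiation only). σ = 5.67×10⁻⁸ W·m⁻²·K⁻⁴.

T ≈ 116 K

The star's surface emits σT_*⁴; at distance d the flux is S = σT_*⁴(R_*/d)².
S = 5.67×10⁻⁸·(6270)⁴·(4.38×10⁸/6.42×10¹¹)² = 40.79 W/m².
For an isothermal sphere T⁴ = (1−a)S/(4σ) = 1.798×10⁸ K⁴.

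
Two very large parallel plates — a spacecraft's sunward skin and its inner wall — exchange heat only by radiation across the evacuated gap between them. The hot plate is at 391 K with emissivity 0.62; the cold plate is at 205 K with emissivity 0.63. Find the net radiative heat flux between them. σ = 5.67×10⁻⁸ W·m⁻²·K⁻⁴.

For two infinite grey parallel plates, q = σ(T₁⁴ − T₂⁴)/(1/ε₁ + 1/ε₂ − 1).
T₁⁴ − T₂⁴ = 2.337×10¹⁰ − 1.766×10⁹ = 2.161×10¹⁰ K⁴.
1/ε₁ + 1/ε₂ − 1 = 1.613 + 1.587 − 1 = 2.200.
q = 5.67×10⁻⁸ × 2.161×10¹⁰ / 2.200.

q ≈ 557 W/m²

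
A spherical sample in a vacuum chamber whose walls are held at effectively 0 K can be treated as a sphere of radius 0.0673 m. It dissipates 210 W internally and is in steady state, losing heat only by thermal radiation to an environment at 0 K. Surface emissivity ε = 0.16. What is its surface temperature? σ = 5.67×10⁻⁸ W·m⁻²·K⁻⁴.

Steady state: internal power = radiated power, P = εσA T⁴.
Radiating area A = 4πr² = 0.05692 m².
T⁴ = P/(εσA) = 210/(0.16·5.67×10⁻⁸·0.05692) = 4.067×10¹¹ K⁴.
T = (4.067×10¹¹)^(1/4).

T ≈ 799 K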